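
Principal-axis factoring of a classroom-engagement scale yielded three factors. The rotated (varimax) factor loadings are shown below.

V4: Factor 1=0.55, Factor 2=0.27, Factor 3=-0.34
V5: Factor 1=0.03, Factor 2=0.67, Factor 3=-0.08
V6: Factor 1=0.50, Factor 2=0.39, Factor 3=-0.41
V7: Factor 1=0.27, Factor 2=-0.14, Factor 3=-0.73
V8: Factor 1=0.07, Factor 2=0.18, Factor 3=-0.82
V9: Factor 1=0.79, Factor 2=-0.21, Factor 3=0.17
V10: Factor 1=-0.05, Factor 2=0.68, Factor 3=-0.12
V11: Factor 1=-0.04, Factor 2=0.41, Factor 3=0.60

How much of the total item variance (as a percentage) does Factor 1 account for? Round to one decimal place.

SS loadings for Factor 1 = 0.55² + 0.03² + 0.50² + 0.27² + 0.07² + 0.79² + (-0.05)² + (-0.04)² = 1.2594
With 8 standardized items, total variance = 8. Proportion = 1.2594/8 = 0.1574 → 15.74%.

15.7%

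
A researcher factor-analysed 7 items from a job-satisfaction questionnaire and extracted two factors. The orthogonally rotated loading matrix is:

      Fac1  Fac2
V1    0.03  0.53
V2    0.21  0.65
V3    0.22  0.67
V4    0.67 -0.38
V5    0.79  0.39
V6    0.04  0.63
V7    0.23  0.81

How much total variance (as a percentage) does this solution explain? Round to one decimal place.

SS loadings by factor: 1.2209, 2.5018; total = 3.7227.
Total variance with 7 standardized items is 7, so the solution explains 3.7227/7 = 0.5318 = 53.18%.

53.2%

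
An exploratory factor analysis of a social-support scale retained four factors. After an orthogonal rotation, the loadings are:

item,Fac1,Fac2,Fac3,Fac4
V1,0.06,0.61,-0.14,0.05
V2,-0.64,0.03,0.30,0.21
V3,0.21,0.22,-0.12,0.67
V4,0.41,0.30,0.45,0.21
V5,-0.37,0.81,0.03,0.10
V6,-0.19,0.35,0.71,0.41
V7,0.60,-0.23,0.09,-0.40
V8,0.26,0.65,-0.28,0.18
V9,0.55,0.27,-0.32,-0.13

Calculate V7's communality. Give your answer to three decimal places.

0.581

h² = 0.60² + (-0.23)² + 0.09² + (-0.40)² = 0.3600 + 0.0529 + 0.0081 + 0.1600 = 0.5810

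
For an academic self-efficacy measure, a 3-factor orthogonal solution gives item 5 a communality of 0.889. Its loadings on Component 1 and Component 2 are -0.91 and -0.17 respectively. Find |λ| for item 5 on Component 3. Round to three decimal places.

0.179

Under orthogonal rotation h² = Σλ², so λ_Component 3² = h² − (0.8570) = 0.889 − 0.8570 = 0.0320.
|λ| = √0.0320 = 0.1789.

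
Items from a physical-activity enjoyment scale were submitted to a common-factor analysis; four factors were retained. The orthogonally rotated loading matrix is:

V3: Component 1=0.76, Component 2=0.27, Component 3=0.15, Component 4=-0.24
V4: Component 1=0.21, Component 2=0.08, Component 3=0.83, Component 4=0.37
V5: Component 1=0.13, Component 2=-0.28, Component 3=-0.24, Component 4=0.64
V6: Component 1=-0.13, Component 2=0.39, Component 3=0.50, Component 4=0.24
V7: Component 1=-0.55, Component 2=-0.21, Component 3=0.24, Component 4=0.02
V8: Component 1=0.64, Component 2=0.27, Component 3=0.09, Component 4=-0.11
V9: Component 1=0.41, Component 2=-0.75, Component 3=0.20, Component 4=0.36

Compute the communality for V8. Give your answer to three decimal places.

h² = 0.64² + 0.27² + 0.09² + (-0.11)² = 0.4096 + 0.0729 + 0.0081 + 0.0121 = 0.5027

0.503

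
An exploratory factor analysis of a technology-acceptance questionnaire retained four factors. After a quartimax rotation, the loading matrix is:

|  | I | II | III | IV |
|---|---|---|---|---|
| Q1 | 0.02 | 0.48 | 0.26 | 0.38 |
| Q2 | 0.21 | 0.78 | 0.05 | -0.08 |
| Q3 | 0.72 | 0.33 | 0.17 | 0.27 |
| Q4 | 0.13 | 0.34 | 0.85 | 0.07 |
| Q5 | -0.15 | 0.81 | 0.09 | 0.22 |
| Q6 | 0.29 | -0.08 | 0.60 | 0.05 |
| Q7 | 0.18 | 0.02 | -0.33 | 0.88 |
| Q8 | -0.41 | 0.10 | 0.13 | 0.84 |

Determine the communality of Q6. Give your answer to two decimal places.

h² = 0.29² + (-0.08)² + 0.60² + 0.05² = 0.0841 + 0.0064 + 0.3600 + 0.0025 = 0.4530

0.45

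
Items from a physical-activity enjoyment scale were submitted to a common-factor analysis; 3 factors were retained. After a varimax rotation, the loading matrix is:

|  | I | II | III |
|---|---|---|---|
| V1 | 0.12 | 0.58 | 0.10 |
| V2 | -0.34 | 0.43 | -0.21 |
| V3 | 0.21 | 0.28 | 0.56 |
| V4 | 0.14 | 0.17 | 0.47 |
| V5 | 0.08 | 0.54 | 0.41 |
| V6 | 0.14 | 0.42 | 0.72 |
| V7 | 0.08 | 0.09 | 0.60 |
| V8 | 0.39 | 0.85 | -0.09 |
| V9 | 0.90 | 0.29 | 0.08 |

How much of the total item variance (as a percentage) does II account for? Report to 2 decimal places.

21.24%

SS loadings for II = 0.58² + 0.43² + 0.28² + 0.17² + 0.54² + 0.42² + 0.09² + 0.85² + 0.29² = 1.9113
With 9 standardized items, total variance = 9. Proportion = 1.9113/9 = 0.2124 → 21.24%.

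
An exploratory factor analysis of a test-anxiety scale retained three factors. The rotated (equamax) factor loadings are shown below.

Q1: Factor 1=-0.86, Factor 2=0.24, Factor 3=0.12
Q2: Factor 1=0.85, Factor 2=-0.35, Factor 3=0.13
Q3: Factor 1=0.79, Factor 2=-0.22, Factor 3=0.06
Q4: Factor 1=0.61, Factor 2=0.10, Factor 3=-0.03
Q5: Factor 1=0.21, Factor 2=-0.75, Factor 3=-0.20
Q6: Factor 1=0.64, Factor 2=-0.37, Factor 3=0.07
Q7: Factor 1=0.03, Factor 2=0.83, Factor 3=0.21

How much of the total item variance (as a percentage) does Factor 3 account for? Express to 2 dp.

1.78%

SS loadings for Factor 3 = 0.12² + 0.13² + 0.06² + (-0.03)² + (-0.20)² + 0.07² + 0.21² = 0.1248
With 7 standardized items, total variance = 7. Proportion = 0.1248/7 = 0.0178 → 1.78%.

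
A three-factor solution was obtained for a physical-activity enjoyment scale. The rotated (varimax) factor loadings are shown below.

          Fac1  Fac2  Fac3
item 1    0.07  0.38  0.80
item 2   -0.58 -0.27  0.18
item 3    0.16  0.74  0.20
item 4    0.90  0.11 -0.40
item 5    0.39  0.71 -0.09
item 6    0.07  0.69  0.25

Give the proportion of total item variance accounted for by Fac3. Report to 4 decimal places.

SS loadings for Fac3 = 0.80² + 0.18² + 0.20² + (-0.40)² + (-0.09)² + 0.25² = 0.9430
Proportion of variance = 0.9430 / 6 = 0.1572.

0.1572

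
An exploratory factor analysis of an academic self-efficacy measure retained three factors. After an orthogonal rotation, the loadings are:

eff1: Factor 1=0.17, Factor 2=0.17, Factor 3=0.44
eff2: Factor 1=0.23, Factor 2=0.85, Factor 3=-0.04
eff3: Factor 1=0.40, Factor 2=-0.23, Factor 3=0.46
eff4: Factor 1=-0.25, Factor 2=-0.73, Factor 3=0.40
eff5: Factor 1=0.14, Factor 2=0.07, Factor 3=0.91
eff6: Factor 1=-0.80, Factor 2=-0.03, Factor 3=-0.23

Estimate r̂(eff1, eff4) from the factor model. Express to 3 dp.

0.009

r̂ = Σ λ_i·λ_j across factors = (0.17)(-0.25) + (0.17)(-0.73) + (0.44)(0.40)
  = -0.0425 -0.1241 +0.1760 = 0.0094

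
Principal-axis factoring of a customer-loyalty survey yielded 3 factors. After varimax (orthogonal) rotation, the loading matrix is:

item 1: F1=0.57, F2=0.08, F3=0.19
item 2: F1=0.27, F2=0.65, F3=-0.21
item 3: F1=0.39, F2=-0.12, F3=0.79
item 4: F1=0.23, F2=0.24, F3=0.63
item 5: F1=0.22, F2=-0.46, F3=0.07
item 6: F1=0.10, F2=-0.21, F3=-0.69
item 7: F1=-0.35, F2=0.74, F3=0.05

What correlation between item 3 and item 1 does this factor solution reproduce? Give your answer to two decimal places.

r̂ = Σ λ_i·λ_j across factors = (0.39)(0.57) + (-0.12)(0.08) + (0.79)(0.19)
  = +0.2223 -0.0096 +0.1501 = 0.3628

0.36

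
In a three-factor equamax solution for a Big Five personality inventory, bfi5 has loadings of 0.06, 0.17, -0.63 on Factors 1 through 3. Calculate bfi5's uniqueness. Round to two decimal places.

h² = 0.06² + 0.17² + (-0.63)² = 0.0036 + 0.0289 + 0.3969 = 0.4294
Uniqueness u² = 1 − h² = 1 − 0.4294 = 0.5706

0.57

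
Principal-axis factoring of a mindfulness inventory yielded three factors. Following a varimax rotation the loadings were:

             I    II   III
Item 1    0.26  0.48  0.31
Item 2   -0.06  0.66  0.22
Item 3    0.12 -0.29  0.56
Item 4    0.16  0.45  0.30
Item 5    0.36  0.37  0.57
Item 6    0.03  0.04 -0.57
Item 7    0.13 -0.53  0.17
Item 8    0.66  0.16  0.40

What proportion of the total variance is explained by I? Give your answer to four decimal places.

0.0868

SS loadings for I = 0.26² + (-0.06)² + 0.12² + 0.16² + 0.36² + 0.03² + 0.13² + 0.66² = 0.6942
Proportion of variance = 0.6942 / 8 = 0.0868.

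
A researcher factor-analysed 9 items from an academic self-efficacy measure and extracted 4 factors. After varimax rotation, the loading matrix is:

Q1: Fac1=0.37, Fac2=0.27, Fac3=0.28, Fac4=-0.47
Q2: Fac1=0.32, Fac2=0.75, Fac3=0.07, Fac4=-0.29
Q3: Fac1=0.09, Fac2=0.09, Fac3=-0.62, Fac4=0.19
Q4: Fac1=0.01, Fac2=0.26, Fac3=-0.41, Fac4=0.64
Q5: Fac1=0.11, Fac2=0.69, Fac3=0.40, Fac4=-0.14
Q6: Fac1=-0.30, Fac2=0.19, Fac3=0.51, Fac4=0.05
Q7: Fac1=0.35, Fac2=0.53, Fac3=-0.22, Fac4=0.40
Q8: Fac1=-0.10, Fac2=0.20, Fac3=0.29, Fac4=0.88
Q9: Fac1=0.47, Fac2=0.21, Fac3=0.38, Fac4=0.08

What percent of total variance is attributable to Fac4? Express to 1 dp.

SS loadings for Fac4 = (-0.47)² + (-0.29)² + 0.19² + 0.64² + (-0.14)² + 0.05² + 0.40² + 0.88² + 0.08² = 1.7136
With 9 standardized items, total variance = 9. Proportion = 1.7136/9 = 0.1904 → 19.04%.

19.0%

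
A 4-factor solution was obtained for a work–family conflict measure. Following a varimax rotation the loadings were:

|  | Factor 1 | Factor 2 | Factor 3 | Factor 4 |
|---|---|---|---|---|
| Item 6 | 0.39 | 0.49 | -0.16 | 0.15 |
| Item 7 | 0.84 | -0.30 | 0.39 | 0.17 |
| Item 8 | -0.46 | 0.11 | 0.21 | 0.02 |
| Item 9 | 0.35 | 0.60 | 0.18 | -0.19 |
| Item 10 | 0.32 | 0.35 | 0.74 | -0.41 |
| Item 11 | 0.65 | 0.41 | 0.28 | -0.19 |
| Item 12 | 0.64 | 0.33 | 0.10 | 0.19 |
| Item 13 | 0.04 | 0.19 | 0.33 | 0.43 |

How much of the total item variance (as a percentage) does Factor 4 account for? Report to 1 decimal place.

6.4%

SS loadings for Factor 4 = 0.15² + 0.17² + 0.02² + (-0.19)² + (-0.41)² + (-0.19)² + 0.19² + 0.43² = 0.5131
With 8 standardized items, total variance = 8. Proportion = 0.5131/8 = 0.0641 → 6.41%.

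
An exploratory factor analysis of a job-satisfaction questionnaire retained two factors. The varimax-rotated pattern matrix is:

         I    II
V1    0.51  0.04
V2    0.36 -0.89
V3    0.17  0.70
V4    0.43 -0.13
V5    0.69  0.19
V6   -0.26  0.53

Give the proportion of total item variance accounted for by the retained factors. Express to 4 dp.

0.4608

Communalities: 0.2617, 0.9217, 0.5189, 0.2018, 0.5122, 0.3485; Σh² = 2.7648.
Total variance with 6 standardized items is 6, so the solution explains 2.7648/6 = 0.4608.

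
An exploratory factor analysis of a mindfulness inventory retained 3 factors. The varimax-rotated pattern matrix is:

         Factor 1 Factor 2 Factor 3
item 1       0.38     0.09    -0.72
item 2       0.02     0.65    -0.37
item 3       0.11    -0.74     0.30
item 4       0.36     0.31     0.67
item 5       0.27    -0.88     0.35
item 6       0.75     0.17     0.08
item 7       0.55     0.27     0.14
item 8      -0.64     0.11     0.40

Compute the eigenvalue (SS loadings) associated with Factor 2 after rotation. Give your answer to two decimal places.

SS loadings for Factor 2 = 0.09² + 0.65² + (-0.74)² + 0.31² + (-0.88)² + 0.17² + 0.27² + 0.11² = 0.0081 + 0.4225 + 0.5476 + 0.0961 + 0.7744 + 0.0289 + 0.0729 + 0.0121 = 1.9626

1.96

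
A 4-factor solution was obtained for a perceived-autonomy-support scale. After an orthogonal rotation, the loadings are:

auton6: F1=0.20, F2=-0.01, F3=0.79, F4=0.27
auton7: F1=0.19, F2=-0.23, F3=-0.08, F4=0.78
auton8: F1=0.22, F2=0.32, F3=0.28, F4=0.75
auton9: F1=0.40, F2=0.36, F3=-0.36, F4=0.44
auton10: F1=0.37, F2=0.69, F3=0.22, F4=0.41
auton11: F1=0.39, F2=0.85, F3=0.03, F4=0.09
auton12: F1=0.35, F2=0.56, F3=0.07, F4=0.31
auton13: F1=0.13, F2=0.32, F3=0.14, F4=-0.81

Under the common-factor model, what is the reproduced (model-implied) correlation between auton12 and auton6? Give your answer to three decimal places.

r̂ = Σ λ_i·λ_j across factors = (0.35)(0.20) + (0.56)(-0.01) + (0.07)(0.79) + (0.31)(0.27)
  = +0.0700 -0.0056 +0.0553 +0.0837 = 0.2034

0.203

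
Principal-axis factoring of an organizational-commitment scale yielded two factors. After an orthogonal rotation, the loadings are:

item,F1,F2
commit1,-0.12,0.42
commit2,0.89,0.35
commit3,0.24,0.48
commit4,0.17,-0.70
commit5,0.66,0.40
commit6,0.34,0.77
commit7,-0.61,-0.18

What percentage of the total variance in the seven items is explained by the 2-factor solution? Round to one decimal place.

51.7%

Communalities: 0.1908, 0.9146, 0.2880, 0.5189, 0.5956, 0.7085, 0.4045; Σh² = 3.6209.
Total variance with 7 standardized items is 7, so the solution explains 3.6209/7 = 0.5173 = 51.73%.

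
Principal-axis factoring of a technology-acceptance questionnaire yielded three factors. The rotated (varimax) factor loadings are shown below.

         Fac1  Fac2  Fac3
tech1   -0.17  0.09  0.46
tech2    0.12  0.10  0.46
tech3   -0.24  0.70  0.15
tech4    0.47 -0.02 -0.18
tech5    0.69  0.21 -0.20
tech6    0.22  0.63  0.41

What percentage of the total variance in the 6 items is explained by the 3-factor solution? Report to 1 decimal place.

SS loadings by factor: 0.8463, 0.9495, 0.6862; total = 2.4820.
Total variance with 6 standardized items is 6, so the solution explains 2.4820/6 = 0.4137 = 41.37%.

41.4%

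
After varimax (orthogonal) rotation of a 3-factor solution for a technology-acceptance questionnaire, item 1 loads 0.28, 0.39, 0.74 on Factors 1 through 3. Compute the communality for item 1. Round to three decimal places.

0.778

h² = 0.28² + 0.39² + 0.74² = 0.0784 + 0.1521 + 0.5476 = 0.7781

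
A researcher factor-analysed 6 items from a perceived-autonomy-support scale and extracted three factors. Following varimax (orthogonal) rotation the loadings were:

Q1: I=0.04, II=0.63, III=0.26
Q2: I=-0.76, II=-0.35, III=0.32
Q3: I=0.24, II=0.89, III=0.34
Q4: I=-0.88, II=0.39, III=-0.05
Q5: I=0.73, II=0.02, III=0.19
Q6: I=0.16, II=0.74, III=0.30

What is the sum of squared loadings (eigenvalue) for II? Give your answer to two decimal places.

SS loadings for II = 0.63² + (-0.35)² + 0.89² + 0.39² + 0.02² + 0.74² = 0.3969 + 0.1225 + 0.7921 + 0.1521 + 0.0004 + 0.5476 = 2.0116

2.01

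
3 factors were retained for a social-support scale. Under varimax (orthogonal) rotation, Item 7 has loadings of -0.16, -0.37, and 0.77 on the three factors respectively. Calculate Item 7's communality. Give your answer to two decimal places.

h² = (-0.16)² + (-0.37)² + 0.77² = 0.0256 + 0.1369 + 0.5929 = 0.7554

0.76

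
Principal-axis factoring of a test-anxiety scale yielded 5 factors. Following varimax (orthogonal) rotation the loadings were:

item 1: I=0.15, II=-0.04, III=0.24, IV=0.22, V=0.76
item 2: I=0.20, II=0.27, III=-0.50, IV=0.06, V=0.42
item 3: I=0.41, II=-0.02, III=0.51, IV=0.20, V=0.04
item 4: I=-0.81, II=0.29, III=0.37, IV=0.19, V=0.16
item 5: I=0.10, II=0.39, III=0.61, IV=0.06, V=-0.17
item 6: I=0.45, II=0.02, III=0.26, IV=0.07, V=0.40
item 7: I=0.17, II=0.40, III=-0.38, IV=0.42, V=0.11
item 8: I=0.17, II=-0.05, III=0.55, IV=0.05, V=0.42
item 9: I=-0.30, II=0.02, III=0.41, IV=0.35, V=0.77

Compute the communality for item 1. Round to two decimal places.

0.71

h² = 0.15² + (-0.04)² + 0.24² + 0.22² + 0.76² = 0.0225 + 0.0016 + 0.0576 + 0.0484 + 0.5776 = 0.7077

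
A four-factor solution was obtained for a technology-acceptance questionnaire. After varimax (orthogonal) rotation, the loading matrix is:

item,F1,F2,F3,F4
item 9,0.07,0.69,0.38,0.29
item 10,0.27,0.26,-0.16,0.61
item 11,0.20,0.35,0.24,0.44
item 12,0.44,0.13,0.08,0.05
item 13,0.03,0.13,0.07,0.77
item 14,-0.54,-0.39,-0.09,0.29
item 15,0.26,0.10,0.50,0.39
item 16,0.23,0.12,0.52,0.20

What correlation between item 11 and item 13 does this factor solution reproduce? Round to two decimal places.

r̂ = Σ λ_i·λ_j across factors = (0.20)(0.03) + (0.35)(0.13) + (0.24)(0.07) + (0.44)(0.77)
  = +0.0060 +0.0455 +0.0168 +0.3388 = 0.4071

0.41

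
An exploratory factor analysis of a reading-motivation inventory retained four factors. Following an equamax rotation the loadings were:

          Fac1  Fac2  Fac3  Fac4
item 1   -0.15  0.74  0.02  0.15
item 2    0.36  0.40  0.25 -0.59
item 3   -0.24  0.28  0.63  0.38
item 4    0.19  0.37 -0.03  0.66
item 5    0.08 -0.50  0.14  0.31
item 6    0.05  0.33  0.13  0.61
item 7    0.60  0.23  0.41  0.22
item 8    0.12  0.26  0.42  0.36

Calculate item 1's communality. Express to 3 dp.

0.593

h² = (-0.15)² + 0.74² + 0.02² + 0.15² = 0.0225 + 0.5476 + 0.0004 + 0.0225 = 0.5930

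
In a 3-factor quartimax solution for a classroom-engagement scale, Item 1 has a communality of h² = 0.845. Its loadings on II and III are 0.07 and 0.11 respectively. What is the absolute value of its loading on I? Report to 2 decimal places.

Under orthogonal rotation h² = Σλ², so λ_I² = h² − (0.0170) = 0.845 − 0.0170 = 0.8280.
|λ| = √0.8280 = 0.9099.

0.91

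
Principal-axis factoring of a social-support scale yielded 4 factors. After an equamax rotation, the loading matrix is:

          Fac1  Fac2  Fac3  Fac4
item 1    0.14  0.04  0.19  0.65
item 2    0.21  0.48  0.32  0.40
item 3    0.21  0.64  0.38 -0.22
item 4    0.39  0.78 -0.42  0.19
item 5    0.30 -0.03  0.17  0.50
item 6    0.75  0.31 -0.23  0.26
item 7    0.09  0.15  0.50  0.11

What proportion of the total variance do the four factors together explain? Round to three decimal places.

Communalities: 0.4798, 0.5369, 0.6465, 0.9730, 0.3698, 0.7791, 0.2927; Σh² = 4.0778.
Total variance with 7 standardized items is 7, so the solution explains 4.0778/7 = 0.5825.

0.583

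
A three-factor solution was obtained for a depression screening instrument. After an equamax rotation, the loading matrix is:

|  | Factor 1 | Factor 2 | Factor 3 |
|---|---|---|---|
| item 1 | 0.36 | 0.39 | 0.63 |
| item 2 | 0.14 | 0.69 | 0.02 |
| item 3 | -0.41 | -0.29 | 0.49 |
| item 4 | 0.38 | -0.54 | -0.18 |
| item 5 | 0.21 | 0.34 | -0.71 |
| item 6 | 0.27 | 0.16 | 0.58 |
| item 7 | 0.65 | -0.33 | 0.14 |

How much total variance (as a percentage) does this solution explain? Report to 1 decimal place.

54.1%

Communalities: 0.6786, 0.4961, 0.4923, 0.4684, 0.6638, 0.4349, 0.5510; Σh² = 3.7851.
Total variance with 7 standardized items is 7, so the solution explains 3.7851/7 = 0.5407 = 54.07%.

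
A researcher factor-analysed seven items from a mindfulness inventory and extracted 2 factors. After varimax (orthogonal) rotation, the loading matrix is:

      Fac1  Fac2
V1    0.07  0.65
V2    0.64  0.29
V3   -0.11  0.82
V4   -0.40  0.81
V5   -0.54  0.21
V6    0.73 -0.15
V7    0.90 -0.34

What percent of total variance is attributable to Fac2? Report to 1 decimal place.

SS loadings for Fac2 = 0.65² + 0.29² + 0.82² + 0.81² + 0.21² + (-0.15)² + (-0.34)² = 2.0173
With 7 standardized items, total variance = 7. Proportion = 2.0173/7 = 0.2882 → 28.82%.

28.8%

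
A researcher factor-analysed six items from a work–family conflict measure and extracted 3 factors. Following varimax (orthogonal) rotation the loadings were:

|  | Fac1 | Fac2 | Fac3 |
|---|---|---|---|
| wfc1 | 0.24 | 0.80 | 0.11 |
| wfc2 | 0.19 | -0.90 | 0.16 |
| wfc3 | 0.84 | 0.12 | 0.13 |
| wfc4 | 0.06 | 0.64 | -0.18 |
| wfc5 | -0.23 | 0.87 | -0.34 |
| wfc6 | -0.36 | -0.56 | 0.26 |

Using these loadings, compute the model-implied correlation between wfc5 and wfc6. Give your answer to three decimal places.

r̂ = Σ λ_i·λ_j across factors = (-0.23)(-0.36) + (0.87)(-0.56) + (-0.34)(0.26)
  = +0.0828 -0.4872 -0.0884 = -0.4928

-0.493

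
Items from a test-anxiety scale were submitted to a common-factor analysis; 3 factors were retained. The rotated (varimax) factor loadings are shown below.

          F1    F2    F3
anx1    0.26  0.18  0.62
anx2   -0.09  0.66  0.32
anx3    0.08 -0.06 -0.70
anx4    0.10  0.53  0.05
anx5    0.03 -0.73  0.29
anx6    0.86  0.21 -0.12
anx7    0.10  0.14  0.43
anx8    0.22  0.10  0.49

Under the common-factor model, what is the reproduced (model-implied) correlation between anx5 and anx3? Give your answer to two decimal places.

-0.16

r̂ = Σ λ_i·λ_j across factors = (0.03)(0.08) + (-0.73)(-0.06) + (0.29)(-0.70)
  = +0.0024 +0.0438 -0.2030 = -0.1568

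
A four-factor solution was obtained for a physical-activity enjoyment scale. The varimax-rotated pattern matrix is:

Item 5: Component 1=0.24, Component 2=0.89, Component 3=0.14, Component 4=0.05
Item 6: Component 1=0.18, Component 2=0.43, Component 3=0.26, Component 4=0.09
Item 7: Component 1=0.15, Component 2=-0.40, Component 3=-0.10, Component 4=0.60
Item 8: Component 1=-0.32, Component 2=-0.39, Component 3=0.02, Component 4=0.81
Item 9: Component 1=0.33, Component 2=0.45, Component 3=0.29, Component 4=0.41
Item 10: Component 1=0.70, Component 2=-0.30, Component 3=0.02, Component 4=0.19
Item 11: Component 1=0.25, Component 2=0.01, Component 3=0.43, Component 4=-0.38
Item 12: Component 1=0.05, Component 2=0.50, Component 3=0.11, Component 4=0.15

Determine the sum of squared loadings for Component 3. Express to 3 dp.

SS loadings for Component 3 = 0.14² + 0.26² + (-0.10)² + 0.02² + 0.29² + 0.02² + 0.43² + 0.11² = 0.0196 + 0.0676 + 0.0100 + 0.0004 + 0.0841 + 0.0004 + 0.1849 + 0.0121 = 0.3791

0.379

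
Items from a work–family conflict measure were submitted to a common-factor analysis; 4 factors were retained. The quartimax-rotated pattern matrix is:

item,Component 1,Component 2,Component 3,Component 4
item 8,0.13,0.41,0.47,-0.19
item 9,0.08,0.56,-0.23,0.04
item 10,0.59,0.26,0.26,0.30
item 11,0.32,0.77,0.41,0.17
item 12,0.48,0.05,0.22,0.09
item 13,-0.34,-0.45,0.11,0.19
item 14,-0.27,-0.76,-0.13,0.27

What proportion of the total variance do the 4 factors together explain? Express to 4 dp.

0.5254

SS loadings by factor: 0.8927, 1.9248, 0.5869, 0.2737; total = 3.6781.
Total variance with 7 standardized items is 7, so the solution explains 3.6781/7 = 0.5254.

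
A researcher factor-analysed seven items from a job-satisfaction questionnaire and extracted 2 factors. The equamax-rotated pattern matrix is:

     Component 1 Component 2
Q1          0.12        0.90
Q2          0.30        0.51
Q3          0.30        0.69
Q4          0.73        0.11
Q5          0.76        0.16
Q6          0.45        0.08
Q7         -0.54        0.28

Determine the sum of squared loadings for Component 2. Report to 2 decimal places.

1.67

SS loadings for Component 2 = 0.90² + 0.51² + 0.69² + 0.11² + 0.16² + 0.08² + 0.28² = 0.8100 + 0.2601 + 0.4761 + 0.0121 + 0.0256 + 0.0064 + 0.0784 = 1.6687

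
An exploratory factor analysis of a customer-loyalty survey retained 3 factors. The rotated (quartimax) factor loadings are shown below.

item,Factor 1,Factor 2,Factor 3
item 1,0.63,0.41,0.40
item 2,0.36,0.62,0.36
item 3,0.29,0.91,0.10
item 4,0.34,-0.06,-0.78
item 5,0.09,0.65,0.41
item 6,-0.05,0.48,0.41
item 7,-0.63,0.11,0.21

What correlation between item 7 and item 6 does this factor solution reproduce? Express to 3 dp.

r̂ = Σ λ_i·λ_j across factors = (-0.63)(-0.05) + (0.11)(0.48) + (0.21)(0.41)
  = +0.0315 +0.0528 +0.0861 = 0.1704

0.170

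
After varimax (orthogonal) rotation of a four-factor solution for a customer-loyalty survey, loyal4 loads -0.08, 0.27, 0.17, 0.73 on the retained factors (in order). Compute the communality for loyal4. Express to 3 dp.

h² = (-0.08)² + 0.27² + 0.17² + 0.73² = 0.0064 + 0.0729 + 0.0289 + 0.5329 = 0.6411

0.641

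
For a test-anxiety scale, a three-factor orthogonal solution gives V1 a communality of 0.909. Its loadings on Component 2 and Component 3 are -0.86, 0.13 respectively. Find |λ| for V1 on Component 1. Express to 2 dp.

0.39

Under orthogonal rotation h² = Σλ², so λ_Component 1² = h² − (0.7565) = 0.909 − 0.7565 = 0.1525.
|λ| = √0.1525 = 0.3905.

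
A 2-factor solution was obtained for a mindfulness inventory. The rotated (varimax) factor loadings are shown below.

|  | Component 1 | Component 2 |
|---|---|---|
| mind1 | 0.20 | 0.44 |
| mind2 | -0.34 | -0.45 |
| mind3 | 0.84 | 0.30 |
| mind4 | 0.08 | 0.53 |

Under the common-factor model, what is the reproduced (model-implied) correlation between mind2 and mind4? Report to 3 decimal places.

-0.266

r̂ = Σ λ_i·λ_j across factors = (-0.34)(0.08) + (-0.45)(0.53)
  = -0.0272 -0.2385 = -0.2657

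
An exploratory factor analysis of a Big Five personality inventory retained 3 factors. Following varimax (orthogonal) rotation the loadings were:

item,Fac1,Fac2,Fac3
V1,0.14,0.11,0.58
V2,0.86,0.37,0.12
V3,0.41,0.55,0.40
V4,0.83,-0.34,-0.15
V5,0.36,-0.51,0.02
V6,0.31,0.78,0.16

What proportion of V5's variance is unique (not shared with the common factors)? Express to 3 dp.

0.610

h² = 0.36² + (-0.51)² + 0.02² = 0.1296 + 0.2601 + 0.0004 = 0.3901
Uniqueness u² = 1 − h² = 1 − 0.3901 = 0.6099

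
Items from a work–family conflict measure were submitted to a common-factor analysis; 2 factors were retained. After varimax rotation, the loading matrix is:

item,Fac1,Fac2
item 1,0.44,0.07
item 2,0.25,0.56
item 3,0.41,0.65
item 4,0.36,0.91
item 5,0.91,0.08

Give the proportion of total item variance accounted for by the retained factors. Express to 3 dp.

Communalities: 0.1985, 0.3761, 0.5906, 0.9577, 0.8345; Σh² = 2.9574.
Total variance with 5 standardized items is 5, so the solution explains 2.9574/5 = 0.5915.

0.591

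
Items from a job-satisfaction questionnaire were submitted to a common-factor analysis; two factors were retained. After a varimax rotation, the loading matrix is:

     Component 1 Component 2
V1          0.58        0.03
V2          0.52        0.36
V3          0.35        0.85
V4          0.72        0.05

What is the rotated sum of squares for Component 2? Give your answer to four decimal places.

0.8555

SS loadings for Component 2 = 0.03² + 0.36² + 0.85² + 0.05² = 0.0009 + 0.1296 + 0.7225 + 0.0025 = 0.8555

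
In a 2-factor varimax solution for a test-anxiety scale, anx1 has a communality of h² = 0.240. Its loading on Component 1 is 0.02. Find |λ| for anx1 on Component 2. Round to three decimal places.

Under orthogonal rotation h² = Σλ², so λ_Component 2² = h² − (0.0004) = 0.240 − 0.0004 = 0.2396.
|λ| = √0.2396 = 0.4895.

0.489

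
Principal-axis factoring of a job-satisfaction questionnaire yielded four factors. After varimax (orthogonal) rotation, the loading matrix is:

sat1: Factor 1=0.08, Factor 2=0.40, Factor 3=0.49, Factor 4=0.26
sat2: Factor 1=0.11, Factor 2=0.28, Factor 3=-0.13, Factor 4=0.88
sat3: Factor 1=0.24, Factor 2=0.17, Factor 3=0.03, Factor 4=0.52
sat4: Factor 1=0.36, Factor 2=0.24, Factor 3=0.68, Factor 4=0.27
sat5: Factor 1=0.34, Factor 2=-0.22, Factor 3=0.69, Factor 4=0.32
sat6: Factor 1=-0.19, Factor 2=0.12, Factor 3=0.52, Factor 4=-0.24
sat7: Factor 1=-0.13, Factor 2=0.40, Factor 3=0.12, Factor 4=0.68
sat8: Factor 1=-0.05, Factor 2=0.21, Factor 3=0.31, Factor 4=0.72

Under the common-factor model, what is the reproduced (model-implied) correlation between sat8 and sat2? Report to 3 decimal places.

r̂ = Σ λ_i·λ_j across factors = (-0.05)(0.11) + (0.21)(0.28) + (0.31)(-0.13) + (0.72)(0.88)
  = -0.0055 +0.0588 -0.0403 +0.6336 = 0.6466

0.647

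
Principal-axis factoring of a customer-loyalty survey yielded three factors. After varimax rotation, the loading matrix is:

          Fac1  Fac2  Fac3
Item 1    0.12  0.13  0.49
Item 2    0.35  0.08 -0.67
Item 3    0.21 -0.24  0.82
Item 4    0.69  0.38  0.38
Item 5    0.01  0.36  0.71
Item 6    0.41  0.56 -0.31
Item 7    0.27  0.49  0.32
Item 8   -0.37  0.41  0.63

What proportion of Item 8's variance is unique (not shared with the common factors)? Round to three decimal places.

h² = (-0.37)² + 0.41² + 0.63² = 0.1369 + 0.1681 + 0.3969 = 0.7019
Uniqueness u² = 1 − h² = 1 − 0.7019 = 0.2981

0.298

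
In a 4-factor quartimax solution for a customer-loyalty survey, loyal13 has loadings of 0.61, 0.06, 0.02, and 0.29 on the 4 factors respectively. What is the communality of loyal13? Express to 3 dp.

0.460

h² = 0.61² + 0.06² + 0.02² + 0.29² = 0.3721 + 0.0036 + 0.0004 + 0.0841 = 0.4602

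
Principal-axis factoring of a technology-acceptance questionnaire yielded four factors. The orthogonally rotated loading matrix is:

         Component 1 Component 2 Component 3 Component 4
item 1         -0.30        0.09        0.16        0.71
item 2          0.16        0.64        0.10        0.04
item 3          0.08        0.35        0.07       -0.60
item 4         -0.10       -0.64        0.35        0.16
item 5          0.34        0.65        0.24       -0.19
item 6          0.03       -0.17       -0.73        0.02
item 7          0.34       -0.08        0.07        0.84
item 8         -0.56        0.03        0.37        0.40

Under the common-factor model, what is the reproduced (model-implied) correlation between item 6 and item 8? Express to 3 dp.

r̂ = Σ λ_i·λ_j across factors = (0.03)(-0.56) + (-0.17)(0.03) + (-0.73)(0.37) + (0.02)(0.40)
  = -0.0168 -0.0051 -0.2701 +0.0080 = -0.2840

-0.284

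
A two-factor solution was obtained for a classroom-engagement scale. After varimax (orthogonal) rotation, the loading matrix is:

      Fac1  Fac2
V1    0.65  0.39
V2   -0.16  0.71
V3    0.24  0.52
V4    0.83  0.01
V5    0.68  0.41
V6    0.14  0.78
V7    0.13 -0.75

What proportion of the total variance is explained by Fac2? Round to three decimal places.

0.324

SS loadings for Fac2 = 0.39² + 0.71² + 0.52² + 0.01² + 0.41² + 0.78² + (-0.75)² = 2.2657
Proportion of variance = 2.2657 / 7 = 0.3237.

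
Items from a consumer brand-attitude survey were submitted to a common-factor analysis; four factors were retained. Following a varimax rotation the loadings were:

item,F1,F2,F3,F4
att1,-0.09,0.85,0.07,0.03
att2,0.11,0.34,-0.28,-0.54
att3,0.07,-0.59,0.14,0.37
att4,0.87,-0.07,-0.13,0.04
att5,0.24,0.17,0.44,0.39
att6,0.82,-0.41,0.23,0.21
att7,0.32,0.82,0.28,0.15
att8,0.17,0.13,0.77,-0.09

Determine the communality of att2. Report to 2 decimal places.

h² = 0.11² + 0.34² + (-0.28)² + (-0.54)² = 0.0121 + 0.1156 + 0.0784 + 0.2916 = 0.4977

0.50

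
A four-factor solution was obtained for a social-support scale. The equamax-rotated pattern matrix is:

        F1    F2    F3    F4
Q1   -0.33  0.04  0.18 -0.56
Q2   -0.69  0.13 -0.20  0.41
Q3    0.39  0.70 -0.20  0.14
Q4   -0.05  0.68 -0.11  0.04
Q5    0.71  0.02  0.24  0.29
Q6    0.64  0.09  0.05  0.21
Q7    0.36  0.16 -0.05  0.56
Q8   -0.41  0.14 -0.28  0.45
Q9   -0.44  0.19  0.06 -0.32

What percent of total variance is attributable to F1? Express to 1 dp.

23.8%

SS loadings for F1 = (-0.33)² + (-0.69)² + 0.39² + (-0.05)² + 0.71² + 0.64² + 0.36² + (-0.41)² + (-0.44)² = 2.1446
With 9 standardized items, total variance = 9. Proportion = 2.1446/9 = 0.2383 → 23.83%.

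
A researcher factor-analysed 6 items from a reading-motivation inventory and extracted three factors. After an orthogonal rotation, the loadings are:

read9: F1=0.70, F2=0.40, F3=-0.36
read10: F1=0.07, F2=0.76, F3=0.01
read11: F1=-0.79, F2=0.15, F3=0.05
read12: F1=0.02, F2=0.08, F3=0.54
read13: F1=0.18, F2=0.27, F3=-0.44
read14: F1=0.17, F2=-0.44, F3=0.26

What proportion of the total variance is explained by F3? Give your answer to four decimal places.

SS loadings for F3 = (-0.36)² + 0.01² + 0.05² + 0.54² + (-0.44)² + 0.26² = 0.6850
Proportion of variance = 0.6850 / 6 = 0.1142.

0.1142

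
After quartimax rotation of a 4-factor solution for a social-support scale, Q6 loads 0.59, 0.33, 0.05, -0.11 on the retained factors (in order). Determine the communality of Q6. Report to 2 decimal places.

0.47

h² = 0.59² + 0.33² + 0.05² + (-0.11)² = 0.3481 + 0.1089 + 0.0025 + 0.0121 = 0.4716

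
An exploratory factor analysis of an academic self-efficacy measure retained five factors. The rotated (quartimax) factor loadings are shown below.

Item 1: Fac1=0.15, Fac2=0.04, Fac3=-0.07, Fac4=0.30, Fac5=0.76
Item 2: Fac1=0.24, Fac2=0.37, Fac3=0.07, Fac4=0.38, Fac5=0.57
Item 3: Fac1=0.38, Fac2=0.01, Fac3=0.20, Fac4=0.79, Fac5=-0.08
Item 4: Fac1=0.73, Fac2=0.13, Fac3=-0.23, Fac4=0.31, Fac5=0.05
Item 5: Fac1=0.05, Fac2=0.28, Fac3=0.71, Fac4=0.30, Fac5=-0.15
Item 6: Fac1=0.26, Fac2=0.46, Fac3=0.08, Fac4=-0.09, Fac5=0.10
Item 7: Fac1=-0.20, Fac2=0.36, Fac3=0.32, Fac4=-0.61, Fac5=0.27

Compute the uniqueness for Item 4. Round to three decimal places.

h² = 0.73² + 0.13² + (-0.23)² + 0.31² + 0.05² = 0.5329 + 0.0169 + 0.0529 + 0.0961 + 0.0025 = 0.7013
Uniqueness u² = 1 − h² = 1 − 0.7013 = 0.2987

0.299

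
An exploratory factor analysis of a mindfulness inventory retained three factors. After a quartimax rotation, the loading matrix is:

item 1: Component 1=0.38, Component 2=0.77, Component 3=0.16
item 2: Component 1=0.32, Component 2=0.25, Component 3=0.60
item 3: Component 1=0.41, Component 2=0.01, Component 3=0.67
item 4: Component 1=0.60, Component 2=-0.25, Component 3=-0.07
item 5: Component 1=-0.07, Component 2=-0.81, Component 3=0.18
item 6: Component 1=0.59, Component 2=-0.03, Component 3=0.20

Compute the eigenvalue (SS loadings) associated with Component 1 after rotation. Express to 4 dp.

1.1279

SS loadings for Component 1 = 0.38² + 0.32² + 0.41² + 0.60² + (-0.07)² + 0.59² = 0.1444 + 0.1024 + 0.1681 + 0.3600 + 0.0049 + 0.3481 = 1.1279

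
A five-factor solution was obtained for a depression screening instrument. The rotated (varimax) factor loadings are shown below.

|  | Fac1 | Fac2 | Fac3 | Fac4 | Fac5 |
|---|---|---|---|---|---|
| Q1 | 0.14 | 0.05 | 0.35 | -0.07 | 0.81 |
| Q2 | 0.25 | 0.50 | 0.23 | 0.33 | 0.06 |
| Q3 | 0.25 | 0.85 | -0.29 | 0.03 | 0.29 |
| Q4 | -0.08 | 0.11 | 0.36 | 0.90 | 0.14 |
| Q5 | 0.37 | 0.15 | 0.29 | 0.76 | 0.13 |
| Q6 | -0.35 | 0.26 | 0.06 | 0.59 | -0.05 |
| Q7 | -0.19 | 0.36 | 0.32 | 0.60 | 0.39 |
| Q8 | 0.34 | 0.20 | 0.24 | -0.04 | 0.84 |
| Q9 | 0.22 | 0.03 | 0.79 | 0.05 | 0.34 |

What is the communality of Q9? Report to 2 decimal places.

h² = 0.22² + 0.03² + 0.79² + 0.05² + 0.34² = 0.0484 + 0.0009 + 0.6241 + 0.0025 + 0.1156 = 0.7915

0.79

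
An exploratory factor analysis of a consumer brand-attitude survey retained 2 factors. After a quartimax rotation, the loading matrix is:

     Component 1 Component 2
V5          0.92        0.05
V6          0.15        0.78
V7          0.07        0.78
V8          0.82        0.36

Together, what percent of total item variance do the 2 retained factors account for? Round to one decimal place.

SS loadings by factor: 1.5462, 1.3489; total = 2.8951.
Total variance with 4 standardized items is 4, so the solution explains 2.8951/4 = 0.7238 = 72.38%.

72.4%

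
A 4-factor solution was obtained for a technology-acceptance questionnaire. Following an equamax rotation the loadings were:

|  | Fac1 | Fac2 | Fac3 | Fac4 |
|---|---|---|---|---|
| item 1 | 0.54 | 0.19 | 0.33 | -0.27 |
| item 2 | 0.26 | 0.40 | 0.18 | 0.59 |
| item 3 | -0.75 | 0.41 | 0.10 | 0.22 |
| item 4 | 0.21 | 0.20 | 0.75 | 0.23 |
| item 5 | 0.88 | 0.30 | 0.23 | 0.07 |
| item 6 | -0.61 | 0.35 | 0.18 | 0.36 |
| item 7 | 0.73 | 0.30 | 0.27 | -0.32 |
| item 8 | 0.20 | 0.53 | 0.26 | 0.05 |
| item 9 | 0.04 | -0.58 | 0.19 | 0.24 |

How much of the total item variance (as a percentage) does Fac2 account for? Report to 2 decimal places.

14.71%

SS loadings for Fac2 = 0.19² + 0.40² + 0.41² + 0.20² + 0.30² + 0.35² + 0.30² + 0.53² + (-0.58)² = 1.3240
With 9 standardized items, total variance = 9. Proportion = 1.3240/9 = 0.1471 → 14.71%.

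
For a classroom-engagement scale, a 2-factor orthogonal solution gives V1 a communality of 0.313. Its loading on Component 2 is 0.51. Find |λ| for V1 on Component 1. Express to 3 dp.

Under orthogonal rotation h² = Σλ², so λ_Component 1² = h² − (0.2601) = 0.313 − 0.2601 = 0.0529.
|λ| = √0.0529 = 0.2300.

0.230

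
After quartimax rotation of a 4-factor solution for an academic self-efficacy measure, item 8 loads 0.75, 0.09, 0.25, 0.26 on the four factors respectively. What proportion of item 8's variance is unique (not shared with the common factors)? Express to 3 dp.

0.299

h² = 0.75² + 0.09² + 0.25² + 0.26² = 0.5625 + 0.0081 + 0.0625 + 0.0676 = 0.7007
Uniqueness u² = 1 − h² = 1 − 0.7007 = 0.2993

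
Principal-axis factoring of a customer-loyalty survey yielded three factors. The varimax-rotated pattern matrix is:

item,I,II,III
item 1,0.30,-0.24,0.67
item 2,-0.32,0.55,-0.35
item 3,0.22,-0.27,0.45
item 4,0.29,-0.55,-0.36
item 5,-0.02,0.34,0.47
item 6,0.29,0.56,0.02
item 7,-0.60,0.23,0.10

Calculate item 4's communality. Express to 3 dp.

0.516

h² = 0.29² + (-0.55)² + (-0.36)² = 0.0841 + 0.3025 + 0.1296 = 0.5162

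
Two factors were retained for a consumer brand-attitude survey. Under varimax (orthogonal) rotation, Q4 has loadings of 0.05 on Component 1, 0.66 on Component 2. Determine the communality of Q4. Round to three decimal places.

h² = 0.05² + 0.66² = 0.0025 + 0.4356 = 0.4381

0.438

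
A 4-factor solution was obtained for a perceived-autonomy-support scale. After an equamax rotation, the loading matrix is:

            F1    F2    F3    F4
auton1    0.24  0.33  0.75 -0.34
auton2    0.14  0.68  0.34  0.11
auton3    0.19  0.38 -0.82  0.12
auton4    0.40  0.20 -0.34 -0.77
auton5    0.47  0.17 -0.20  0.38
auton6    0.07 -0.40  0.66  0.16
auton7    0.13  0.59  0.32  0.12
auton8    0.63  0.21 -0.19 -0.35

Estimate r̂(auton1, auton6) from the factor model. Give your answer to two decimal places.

r̂ = Σ λ_i·λ_j across factors = (0.24)(0.07) + (0.33)(-0.40) + (0.75)(0.66) + (-0.34)(0.16)
  = +0.0168 -0.1320 +0.4950 -0.0544 = 0.3254

0.33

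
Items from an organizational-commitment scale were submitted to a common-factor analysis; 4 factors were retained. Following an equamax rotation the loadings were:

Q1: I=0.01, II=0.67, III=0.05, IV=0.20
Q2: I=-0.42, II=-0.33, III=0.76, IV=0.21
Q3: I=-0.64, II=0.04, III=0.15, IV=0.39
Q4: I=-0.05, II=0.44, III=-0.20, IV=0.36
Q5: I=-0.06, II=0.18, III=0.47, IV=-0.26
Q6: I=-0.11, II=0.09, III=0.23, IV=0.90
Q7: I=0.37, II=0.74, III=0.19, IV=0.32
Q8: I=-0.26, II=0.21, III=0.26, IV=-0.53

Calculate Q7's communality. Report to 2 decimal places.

h² = 0.37² + 0.74² + 0.19² + 0.32² = 0.1369 + 0.5476 + 0.0361 + 0.1024 = 0.8230

0.82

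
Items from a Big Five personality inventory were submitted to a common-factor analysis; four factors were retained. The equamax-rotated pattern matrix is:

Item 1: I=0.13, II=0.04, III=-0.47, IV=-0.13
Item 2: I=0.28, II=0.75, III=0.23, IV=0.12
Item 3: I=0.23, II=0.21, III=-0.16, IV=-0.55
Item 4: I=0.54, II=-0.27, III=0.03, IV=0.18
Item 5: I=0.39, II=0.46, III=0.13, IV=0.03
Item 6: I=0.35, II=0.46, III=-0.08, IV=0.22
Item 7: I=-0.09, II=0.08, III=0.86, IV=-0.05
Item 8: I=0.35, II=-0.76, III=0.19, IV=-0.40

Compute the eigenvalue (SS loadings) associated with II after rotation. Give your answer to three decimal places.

1.688

SS loadings for II = 0.04² + 0.75² + 0.21² + (-0.27)² + 0.46² + 0.46² + 0.08² + (-0.76)² = 0.0016 + 0.5625 + 0.0441 + 0.0729 + 0.2116 + 0.2116 + 0.0064 + 0.5776 = 1.6883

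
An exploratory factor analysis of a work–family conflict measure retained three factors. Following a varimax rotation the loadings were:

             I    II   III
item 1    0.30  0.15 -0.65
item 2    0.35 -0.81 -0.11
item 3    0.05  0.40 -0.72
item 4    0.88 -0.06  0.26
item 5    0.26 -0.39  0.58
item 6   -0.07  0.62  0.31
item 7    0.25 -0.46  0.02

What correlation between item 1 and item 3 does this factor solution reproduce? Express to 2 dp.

0.54

r̂ = Σ λ_i·λ_j across factors = (0.30)(0.05) + (0.15)(0.40) + (-0.65)(-0.72)
  = +0.0150 +0.0600 +0.4680 = 0.5430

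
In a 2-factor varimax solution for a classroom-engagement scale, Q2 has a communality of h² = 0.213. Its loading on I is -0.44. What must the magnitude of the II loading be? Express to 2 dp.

Under orthogonal rotation h² = Σλ², so λ_II² = h² − (0.1936) = 0.213 − 0.1936 = 0.0194.
|λ| = √0.0194 = 0.1393.

0.14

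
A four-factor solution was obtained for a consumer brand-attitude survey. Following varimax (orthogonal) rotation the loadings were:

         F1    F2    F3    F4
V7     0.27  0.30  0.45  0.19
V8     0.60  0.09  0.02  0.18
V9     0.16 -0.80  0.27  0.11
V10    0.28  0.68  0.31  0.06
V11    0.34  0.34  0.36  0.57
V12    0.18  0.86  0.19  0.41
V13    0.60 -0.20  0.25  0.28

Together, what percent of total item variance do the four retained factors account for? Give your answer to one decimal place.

Communalities: 0.4015, 0.4009, 0.7506, 0.6405, 0.6857, 0.9762, 0.5409; Σh² = 4.3963.
Total variance with 7 standardized items is 7, so the solution explains 4.3963/7 = 0.6280 = 62.80%.

62.8%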